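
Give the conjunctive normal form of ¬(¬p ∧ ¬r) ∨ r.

p ∨ r

¬(¬p ∧ ¬r) ∨ r
⇔ ¬¬p ∨ ¬¬r ∨ r   [De Morgan]
⇔ p ∨ ¬¬r ∨ r   [double negation]
⇔ p ∨ r ∨ r   [double negation]
⇔ p ∨ r   [simplify]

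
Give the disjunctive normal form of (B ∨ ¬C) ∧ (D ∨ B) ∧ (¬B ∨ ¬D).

(B ∧ ¬D) ∨ (¬C ∧ D ∧ ¬B)

(B ∨ ¬C) ∧ (D ∨ B) ∧ (¬B ∨ ¬D)
= (B ∧ D ∧ ¬B) ∨ (B ∧ D ∧ ¬D) ∨ (B ∧ B ∧ ¬B) ∨ (B ∧ B ∧ ¬D) ∨ (¬C ∧ D ∧ ¬B) ∨ (¬C ∧ D ∧ ¬D) ∨ (¬C ∧ B ∧ ¬B) ∨ (¬C ∧ B ∧ ¬D)   [distribute ∧ over ∨]
= (B ∧ ¬D) ∨ (¬C ∧ D ∧ ¬B)   [simplify]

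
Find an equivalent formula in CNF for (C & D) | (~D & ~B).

(C | ~D) & (C | ~B) & (D | ~B)

(C & D) | (~D & ~B)
⇔ (C | ~D) & (C | ~B) & (D | ~D) & (D | ~B)   — distribute | over &
⇔ (C | ~D) & (C | ~B) & (D | ~B)   — simplify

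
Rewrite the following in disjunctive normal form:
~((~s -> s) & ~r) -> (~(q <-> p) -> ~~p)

(s & ~r) | (~q & ~p) | p

~((~s -> s) & ~r) -> (~(q <-> p) -> ~~p)
≡ ~~((~s -> s) & ~r) | (~(q <-> p) -> ~~p)   (eliminate ->)
≡ ~~((~~s | s) & ~r) | (~(q <-> p) -> ~~p)   (eliminate ->)
≡ ~~((~~s | s) & ~r) | ~~(q <-> p) | ~~p   (eliminate ->)
≡ ~~((~~s | s) & ~r) | ~~((q -> p) & (p -> q)) | ~~p   (eliminate <->)
≡ ~~((~~s | s) & ~r) | ~~((~q | p) & (p -> q)) | ~~p   (eliminate ->)
≡ ~~((~~s | s) & ~r) | ~~((~q | p) & (~p | q)) | ~~p   (eliminate ->)
≡ ((~~s | s) & ~r) | ~~((~q | p) & (~p | q)) | ~~p   (double negation)
≡ ((s | s) & ~r) | ~~((~q | p) & (~p | q)) | ~~p   (double negation)
≡ ((s | s) & ~r) | ((~q | p) & (~p | q)) | ~~p   (double negation)
≡ ((s | s) & ~r) | ((~q | p) & (~p | q)) | p   (double negation)
≡ (s & ~r) | (s & ~r) | (~q & ~p) | (~q & q) | (p & ~p) | (p & q) | p   (distribute & over |)
≡ (s & ~r) | (~q & ~p) | p   (simplify)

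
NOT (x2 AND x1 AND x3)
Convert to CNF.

NOT (x2 AND x1 AND x3)
≡ NOT x2 OR NOT x1 OR NOT x3   — De Morgan

NOT x2 OR NOT x1 OR NOT x3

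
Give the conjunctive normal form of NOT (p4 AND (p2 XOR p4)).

NOT (p4 AND (p2 XOR p4))
≡ NOT (p4 AND (p2 OR p4) AND NOT (p2 AND p4))   [expand XOR]
≡ NOT p4 OR NOT (p2 OR p4) OR NOT NOT (p2 AND p4)   [De Morgan]
≡ NOT p4 OR (NOT p2 AND NOT p4) OR NOT NOT (p2 AND p4)   [De Morgan]
≡ NOT p4 OR (NOT p2 AND NOT p4) OR (p2 AND p4)   [double negation]
≡ (NOT p4 OR NOT p2 OR p2) AND (NOT p4 OR NOT p2 OR p4) AND (NOT p4 OR NOT p4 OR p2) AND (NOT p4 OR NOT p4 OR p4)   [distribute OR over AND]
≡ NOT p4 OR p2   [simplify]

NOT p4 OR p2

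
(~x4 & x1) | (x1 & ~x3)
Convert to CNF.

(~x4 & x1) | (x1 & ~x3)
= (~x4 | x1) & (~x4 | ~x3) & (x1 | x1) & (x1 | ~x3)   (distribute | over &)
= (~x4 | ~x3) & x1   (simplify)

(~x4 | ~x3) & x1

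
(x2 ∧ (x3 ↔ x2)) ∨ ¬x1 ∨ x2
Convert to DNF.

¬x1 ∨ x2

(x2 ∧ (x3 ↔ x2)) ∨ ¬x1 ∨ x2
≡ (x2 ∧ (x3 → x2) ∧ (x2 → x3)) ∨ ¬x1 ∨ x2   [eliminate ↔]
≡ (x2 ∧ (¬x3 ∨ x2) ∧ (x2 → x3)) ∨ ¬x1 ∨ x2   [eliminate →]
≡ (x2 ∧ (¬x3 ∨ x2) ∧ (¬x2 ∨ x3)) ∨ ¬x1 ∨ x2   [eliminate →]
≡ (x2 ∧ ¬x3 ∧ ¬x2) ∨ (x2 ∧ ¬x3 ∧ x3) ∨ (x2 ∧ x2 ∧ ¬x2) ∨ (x2 ∧ x2 ∧ x3) ∨ ¬x1 ∨ x2   [distribute ∧ over ∨]
≡ ¬x1 ∨ x2   [simplify]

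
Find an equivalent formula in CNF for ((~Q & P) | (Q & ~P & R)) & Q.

(~Q | ~P) & (~Q | R) & (P | R) & Q

((~Q & P) | (Q & ~P & R)) & Q
≡ (~Q | Q) & (~Q | ~P) & (~Q | R) & (P | Q) & (P | ~P) & (P | R) & Q   (distribute | over &)
≡ (~Q | ~P) & (~Q | R) & (P | R) & Q   (simplify)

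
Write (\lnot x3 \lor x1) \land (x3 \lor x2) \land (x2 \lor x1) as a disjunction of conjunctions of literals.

(\lnot x3 \land x2) \lor (x1 \land x3) \lor (x1 \land x2)

(\lnot x3 \lor x1) \land (x3 \lor x2) \land (x2 \lor x1)
≡ (\lnot x3 \land x3 \land x2) \lor (\lnot x3 \land x3 \land x1) \lor (\lnot x3 \land x2 \land x2) \lor (\lnot x3 \land x2 \land x1) \lor (x1 \land x3 \land x2) \lor (x1 \land x3 \land x1) \lor (x1 \land x2 \land x2) \lor (x1 \land x2 \land x1)
≡ (\lnot x3 \land x2) \lor (x1 \land x3) \lor (x1 \land x2)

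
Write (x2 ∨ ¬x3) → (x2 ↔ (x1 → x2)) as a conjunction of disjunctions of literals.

x3 ∨ x1 ∨ x2

(x2 ∨ ¬x3) → (x2 ↔ (x1 → x2))
= ¬(x2 ∨ ¬x3) ∨ (x2 ↔ (x1 → x2))   — eliminate →
= ¬(x2 ∨ ¬x3) ∨ ((x2 → (x1 → x2)) ∧ ((x1 → x2) → x2))   — eliminate ↔
= ¬(x2 ∨ ¬x3) ∨ ((¬x2 ∨ (x1 → x2)) ∧ ((x1 → x2) → x2))   — eliminate →
= ¬(x2 ∨ ¬x3) ∨ ((¬x2 ∨ ¬x1 ∨ x2) ∧ ((x1 → x2) → x2))   — eliminate →
= ¬(x2 ∨ ¬x3) ∨ ((¬x2 ∨ ¬x1 ∨ x2) ∧ (¬(x1 → x2) ∨ x2))   — eliminate →
= ¬(x2 ∨ ¬x3) ∨ ((¬x2 ∨ ¬x1 ∨ x2) ∧ (¬(¬x1 ∨ x2) ∨ x2))   — eliminate →
= (¬x2 ∧ ¬¬x3) ∨ ((¬x2 ∨ ¬x1 ∨ x2) ∧ (¬(¬x1 ∨ x2) ∨ x2))   — De Morgan
= (¬x2 ∧ x3) ∨ ((¬x2 ∨ ¬x1 ∨ x2) ∧ (¬(¬x1 ∨ x2) ∨ x2))   — double negation
= (¬x2 ∧ x3) ∨ ((¬x2 ∨ ¬x1 ∨ x2) ∧ ((¬¬x1 ∧ ¬x2) ∨ x2))   — De Morgan
= (¬x2 ∧ x3) ∨ ((¬x2 ∨ ¬x1 ∨ x2) ∧ ((x1 ∧ ¬x2) ∨ x2))   — double negation
= (¬x2 ∨ ¬x2 ∨ ¬x1 ∨ x2) ∧ (¬x2 ∨ x1 ∨ x2) ∧ (¬x2 ∨ ¬x2 ∨ x2) ∧ (x3 ∨ ¬x2 ∨ ¬x1 ∨ x2) ∧ (x3 ∨ x1 ∨ x2) ∧ (x3 ∨ ¬x2 ∨ x2)   — distribute ∨ over ∧
= x3 ∨ x1 ∨ x2   — simplify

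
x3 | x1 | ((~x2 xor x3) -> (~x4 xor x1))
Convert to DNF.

x3 | x1 | ((~x2 xor x3) -> (~x4 xor x1))
= x3 | x1 | ~(~x2 xor x3) | (~x4 xor x1)
= x3 | x1 | ~((~x2 & ~x3) | (~~x2 & x3)) | (~x4 xor x1)
= x3 | x1 | ~((~x2 & ~x3) | (~~x2 & x3)) | (~x4 & ~x1) | (~~x4 & x1)
= x3 | x1 | (~(~x2 & ~x3) & ~(~~x2 & x3)) | (~x4 & ~x1) | (~~x4 & x1)
= x3 | x1 | ((~~x2 | ~~x3) & ~(~~x2 & x3)) | (~x4 & ~x1) | (~~x4 & x1)
= x3 | x1 | ((x2 | ~~x3) & ~(~~x2 & x3)) | (~x4 & ~x1) | (~~x4 & x1)
= x3 | x1 | ((x2 | x3) & ~(~~x2 & x3)) | (~x4 & ~x1) | (~~x4 & x1)
= x3 | x1 | ((x2 | x3) & (~~~x2 | ~x3)) | (~x4 & ~x1) | (~~x4 & x1)
= x3 | x1 | ((x2 | x3) & (~x2 | ~x3)) | (~x4 & ~x1) | (~~x4 & x1)
= x3 | x1 | ((x2 | x3) & (~x2 | ~x3)) | (~x4 & ~x1) | (x4 & x1)
= x3 | x1 | (x2 & ~x2) | (x2 & ~x3) | (x3 & ~x2) | (x3 & ~x3) | (~x4 & ~x1) | (x4 & x1)
= x3 | x1 | (x2 & ~x3) | (~x4 & ~x1)

x3 | x1 | (x2 & ~x3) | (~x4 & ~x1)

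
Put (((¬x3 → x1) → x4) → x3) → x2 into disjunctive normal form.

(((¬x3 → x1) → x4) → x3) → x2
≡ ¬(((¬x3 → x1) → x4) → x3) ∨ x2
≡ ¬(¬((¬x3 → x1) → x4) ∨ x3) ∨ x2
≡ ¬(¬(¬(¬x3 → x1) ∨ x4) ∨ x3) ∨ x2
≡ ¬(¬(¬(¬¬x3 ∨ x1) ∨ x4) ∨ x3) ∨ x2
≡ (¬¬(¬(¬¬x3 ∨ x1) ∨ x4) ∧ ¬x3) ∨ x2
≡ ((¬(¬¬x3 ∨ x1) ∨ x4) ∧ ¬x3) ∨ x2
≡ (((¬¬¬x3 ∧ ¬x1) ∨ x4) ∧ ¬x3) ∨ x2
≡ (((¬x3 ∧ ¬x1) ∨ x4) ∧ ¬x3) ∨ x2
≡ (¬x3 ∧ ¬x1 ∧ ¬x3) ∨ (x4 ∧ ¬x3) ∨ x2
≡ (¬x3 ∧ ¬x1) ∨ (x4 ∧ ¬x3) ∨ x2

(¬x3 ∧ ¬x1) ∨ (x4 ∧ ¬x3) ∨ x2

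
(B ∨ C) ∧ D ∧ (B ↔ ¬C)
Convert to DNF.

(B ∧ D ∧ ¬C) ∨ (C ∧ D ∧ ¬B)

(B ∨ C) ∧ D ∧ (B ↔ ¬C)
≡ (B ∨ C) ∧ D ∧ (B → ¬C) ∧ (¬C → B)   [eliminate ↔]
≡ (B ∨ C) ∧ D ∧ (¬B ∨ ¬C) ∧ (¬C → B)   [eliminate →]
≡ (B ∨ C) ∧ D ∧ (¬B ∨ ¬C) ∧ (¬¬C ∨ B)   [eliminate →]
≡ (B ∨ C) ∧ D ∧ (¬B ∨ ¬C) ∧ (C ∨ B)   [double negation]
≡ (B ∧ D ∧ ¬B ∧ C) ∨ (B ∧ D ∧ ¬B ∧ B) ∨ (B ∧ D ∧ ¬C ∧ C) ∨ (B ∧ D ∧ ¬C ∧ B) ∨ (C ∧ D ∧ ¬B ∧ C) ∨ (C ∧ D ∧ ¬B ∧ B) ∨ (C ∧ D ∧ ¬C ∧ C) ∨ (C ∧ D ∧ ¬C ∧ B)   [distribute ∧ over ∨]
≡ (B ∧ D ∧ ¬C) ∨ (C ∧ D ∧ ¬B)   [simplify]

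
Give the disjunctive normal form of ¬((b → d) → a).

¬((b → d) → a)
≡ ¬(¬(b → d) ∨ a)   (eliminate →)
≡ ¬(¬(¬b ∨ d) ∨ a)   (eliminate →)
≡ ¬¬(¬b ∨ d) ∧ ¬a   (De Morgan)
≡ (¬b ∨ d) ∧ ¬a   (double negation)
≡ ¬b ∧ ¬a ∨ d ∧ ¬a   (distribute ∧ over ∨)

¬b ∧ ¬a ∨ d ∧ ¬a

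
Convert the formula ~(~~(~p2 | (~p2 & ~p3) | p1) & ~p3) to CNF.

~(~~(~p2 | (~p2 & ~p3) | p1) & ~p3)
⇔ ~~~(~p2 | (~p2 & ~p3) | p1) | ~~p3   [De Morgan]
⇔ ~(~p2 | (~p2 & ~p3) | p1) | ~~p3   [double negation]
⇔ (~~p2 & ~(~p2 & ~p3) & ~p1) | ~~p3   [De Morgan]
⇔ (p2 & ~(~p2 & ~p3) & ~p1) | ~~p3   [double negation]
⇔ (p2 & (~~p2 | ~~p3) & ~p1) | ~~p3   [De Morgan]
⇔ (p2 & (p2 | ~~p3) & ~p1) | ~~p3   [double negation]
⇔ (p2 & (p2 | p3) & ~p1) | ~~p3   [double negation]
⇔ (p2 & (p2 | p3) & ~p1) | p3   [double negation]
⇔ (p2 | p3) & (p2 | p3 | p3) & (~p1 | p3)   [distribute | over &]
⇔ (p2 | p3) & (~p1 | p3)   [simplify]

(p2 | p3) & (~p1 | p3)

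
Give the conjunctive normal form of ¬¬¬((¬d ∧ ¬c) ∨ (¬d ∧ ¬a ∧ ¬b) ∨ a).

¬¬¬((¬d ∧ ¬c) ∨ (¬d ∧ ¬a ∧ ¬b) ∨ a)
≡ ¬((¬d ∧ ¬c) ∨ (¬d ∧ ¬a ∧ ¬b) ∨ a)   (double negation)
≡ ¬(¬d ∧ ¬c) ∧ ¬(¬d ∧ ¬a ∧ ¬b) ∧ ¬a   (De Morgan)
≡ (¬¬d ∨ ¬¬c) ∧ ¬(¬d ∧ ¬a ∧ ¬b) ∧ ¬a   (De Morgan)
≡ (d ∨ ¬¬c) ∧ ¬(¬d ∧ ¬a ∧ ¬b) ∧ ¬a   (double negation)
≡ (d ∨ c) ∧ ¬(¬d ∧ ¬a ∧ ¬b) ∧ ¬a   (double negation)
≡ (d ∨ c) ∧ (¬¬d ∨ ¬¬a ∨ ¬¬b) ∧ ¬a   (De Morgan)
≡ (d ∨ c) ∧ (d ∨ ¬¬a ∨ ¬¬b) ∧ ¬a   (double negation)
≡ (d ∨ c) ∧ (d ∨ a ∨ ¬¬b) ∧ ¬a   (double negation)
≡ (d ∨ c) ∧ (d ∨ a ∨ b) ∧ ¬a   (double negation)

(d ∨ c) ∧ (d ∨ a ∨ b) ∧ ¬a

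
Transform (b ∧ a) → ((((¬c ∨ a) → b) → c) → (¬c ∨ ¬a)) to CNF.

(b ∧ a) → ((((¬c ∨ a) → b) → c) → (¬c ∨ ¬a))
⇔ ¬(b ∧ a) ∨ ((((¬c ∨ a) → b) → c) → (¬c ∨ ¬a))   (eliminate →)
⇔ ¬(b ∧ a) ∨ ¬(((¬c ∨ a) → b) → c) ∨ ¬c ∨ ¬a   (eliminate →)
⇔ ¬(b ∧ a) ∨ ¬(¬((¬c ∨ a) → b) ∨ c) ∨ ¬c ∨ ¬a   (eliminate →)
⇔ ¬(b ∧ a) ∨ ¬(¬(¬(¬c ∨ a) ∨ b) ∨ c) ∨ ¬c ∨ ¬a   (eliminate →)
⇔ ¬b ∨ ¬a ∨ ¬(¬(¬(¬c ∨ a) ∨ b) ∨ c) ∨ ¬c ∨ ¬a   (De Morgan)
⇔ ¬b ∨ ¬a ∨ (¬¬(¬(¬c ∨ a) ∨ b) ∧ ¬c) ∨ ¬c ∨ ¬a   (De Morgan)
⇔ ¬b ∨ ¬a ∨ ((¬(¬c ∨ a) ∨ b) ∧ ¬c) ∨ ¬c ∨ ¬a   (double negation)
⇔ ¬b ∨ ¬a ∨ (((¬¬c ∧ ¬a) ∨ b) ∧ ¬c) ∨ ¬c ∨ ¬a   (De Morgan)
⇔ ¬b ∨ ¬a ∨ (((c ∧ ¬a) ∨ b) ∧ ¬c) ∨ ¬c ∨ ¬a   (double negation)
⇔ (¬b ∨ ¬a ∨ c ∨ b ∨ ¬c ∨ ¬a) ∧ (¬b ∨ ¬a ∨ ¬a ∨ b ∨ ¬c ∨ ¬a) ∧ (¬b ∨ ¬a ∨ ¬c ∨ ¬c ∨ ¬a)   (distribute ∨ over ∧)
⇔ ¬b ∨ ¬a ∨ ¬c   (simplify)

¬b ∨ ¬a ∨ ¬c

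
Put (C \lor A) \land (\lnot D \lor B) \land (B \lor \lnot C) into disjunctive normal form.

(C \lor A) \land (\lnot D \lor B) \land (B \lor \lnot C)
≡ (C \land \lnot D \land B) \lor (C \land \lnot D \land \lnot C) \lor (C \land B \land B) \lor (C \land B \land \lnot C) \lor (A \land \lnot D \land B) \lor (A \land \lnot D \land \lnot C) \lor (A \land B \land B) \lor (A \land B \land \lnot C)
≡ (C \land B) \lor (A \land \lnot D \land \lnot C) \lor (A \land B)

(C \land B) \lor (A \land \lnot D \land \lnot C) \lor (A \land B)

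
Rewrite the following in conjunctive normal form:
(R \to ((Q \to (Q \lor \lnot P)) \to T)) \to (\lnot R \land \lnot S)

(R \to ((Q \to (Q \lor \lnot P)) \to T)) \to (\lnot R \land \lnot S)
⇔ \lnot (R \to ((Q \to (Q \lor \lnot P)) \to T)) \lor (\lnot R \land \lnot S)   [eliminate \to]
⇔ \lnot (\lnot R \lor ((Q \to (Q \lor \lnot P)) \to T)) \lor (\lnot R \land \lnot S)   [eliminate \to]
⇔ \lnot (\lnot R \lor \lnot (Q \to (Q \lor \lnot P)) \lor T) \lor (\lnot R \land \lnot S)   [eliminate \to]
⇔ \lnot (\lnot R \lor \lnot (\lnot Q \lor Q \lor \lnot P) \lor T) \lor (\lnot R \land \lnot S)   [eliminate \to]
⇔ (\lnot \lnot R \land \lnot \lnot (\lnot Q \lor Q \lor \lnot P) \land \lnot T) \lor (\lnot R \land \lnot S)   [De Morgan]
⇔ (R \land \lnot \lnot (\lnot Q \lor Q \lor \lnot P) \land \lnot T) \lor (\lnot R \land \lnot S)   [double negation]
⇔ (R \land (\lnot Q \lor Q \lor \lnot P) \land \lnot T) \lor (\lnot R \land \lnot S)   [double negation]
⇔ (R \lor \lnot R) \land (R \lor \lnot S) \land (\lnot Q \lor Q \lor \lnot P \lor \lnot R) \land (\lnot Q \lor Q \lor \lnot P \lor \lnot S) \land (\lnot T \lor \lnot R) \land (\lnot T \lor \lnot S)   [distribute \lor over \land]
⇔ (R \lor \lnot S) \land (\lnot T \lor \lnot R) \land (\lnot T \lor \lnot S)   [simplify]

(R \lor \lnot S) \land (\lnot T \lor \lnot R) \land (\lnot T \lor \lnot S)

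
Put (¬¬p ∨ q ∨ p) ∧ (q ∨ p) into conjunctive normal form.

(¬¬p ∨ q ∨ p) ∧ (q ∨ p)
≡ (p ∨ q ∨ p) ∧ (q ∨ p)
≡ p ∨ q

p ∨ q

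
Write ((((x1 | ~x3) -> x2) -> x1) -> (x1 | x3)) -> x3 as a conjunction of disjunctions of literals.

((((x1 | ~x3) -> x2) -> x1) -> (x1 | x3)) -> x3
= ~((((x1 | ~x3) -> x2) -> x1) -> (x1 | x3)) | x3   [eliminate ->]
= ~(~(((x1 | ~x3) -> x2) -> x1) | x1 | x3) | x3   [eliminate ->]
= ~(~(~((x1 | ~x3) -> x2) | x1) | x1 | x3) | x3   [eliminate ->]
= ~(~(~(~(x1 | ~x3) | x2) | x1) | x1 | x3) | x3   [eliminate ->]
= (~~(~(~(x1 | ~x3) | x2) | x1) & ~x1 & ~x3) | x3   [De Morgan]
= ((~(~(x1 | ~x3) | x2) | x1) & ~x1 & ~x3) | x3   [double negation]
= (((~~(x1 | ~x3) & ~x2) | x1) & ~x1 & ~x3) | x3   [De Morgan]
= ((((x1 | ~x3) & ~x2) | x1) & ~x1 & ~x3) | x3   [double negation]
= (x1 | ~x3 | x1 | x3) & (~x2 | x1 | x3) & (~x1 | x3) & (~x3 | x3)   [distribute | over &]
= (~x2 | x1 | x3) & (~x1 | x3)   [simplify]

(~x2 | x1 | x3) & (~x1 | x3)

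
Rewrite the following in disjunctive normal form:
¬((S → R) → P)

¬((S → R) → P)
≡ ¬(¬(S → R) ∨ P)   — eliminate →
≡ ¬(¬(¬S ∨ R) ∨ P)   — eliminate →
≡ ¬¬(¬S ∨ R) ∧ ¬P   — De Morgan
≡ (¬S ∨ R) ∧ ¬P   — double negation
≡ (¬S ∧ ¬P) ∨ (R ∧ ¬P)   — distribute ∧ over ∨

(¬S ∧ ¬P) ∨ (R ∧ ¬P)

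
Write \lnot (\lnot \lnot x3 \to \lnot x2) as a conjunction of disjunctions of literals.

x3 \land x2

\lnot (\lnot \lnot x3 \to \lnot x2)
≡ \lnot (\lnot \lnot \lnot x3 \lor \lnot x2)   [eliminate \to]
≡ \lnot \lnot \lnot \lnot x3 \land \lnot \lnot x2   [De Morgan]
≡ \lnot \lnot x3 \land \lnot \lnot x2   [double negation]
≡ x3 \land \lnot \lnot x2   [double negation]
≡ x3 \land x2   [double negation]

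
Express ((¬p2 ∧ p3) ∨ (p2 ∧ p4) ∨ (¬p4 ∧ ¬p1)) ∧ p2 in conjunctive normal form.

((¬p2 ∧ p3) ∨ (p2 ∧ p4) ∨ (¬p4 ∧ ¬p1)) ∧ p2
≡ (¬p2 ∨ p2 ∨ ¬p4) ∧ (¬p2 ∨ p2 ∨ ¬p1) ∧ (¬p2 ∨ p4 ∨ ¬p4) ∧ (¬p2 ∨ p4 ∨ ¬p1) ∧ (p3 ∨ p2 ∨ ¬p4) ∧ (p3 ∨ p2 ∨ ¬p1) ∧ (p3 ∨ p4 ∨ ¬p4) ∧ (p3 ∨ p4 ∨ ¬p1) ∧ p2   [distribute ∨ over ∧]
≡ (¬p2 ∨ p4 ∨ ¬p1) ∧ (p3 ∨ p4 ∨ ¬p1) ∧ p2   [simplify]

(¬p2 ∨ p4 ∨ ¬p1) ∧ (p3 ∨ p4 ∨ ¬p1) ∧ p2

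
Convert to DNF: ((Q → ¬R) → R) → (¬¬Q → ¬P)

((Q → ¬R) → R) → (¬¬Q → ¬P)
= ¬((Q → ¬R) → R) ∨ (¬¬Q → ¬P)   (eliminate →)
= ¬(¬(Q → ¬R) ∨ R) ∨ (¬¬Q → ¬P)   (eliminate →)
= ¬(¬(¬Q ∨ ¬R) ∨ R) ∨ (¬¬Q → ¬P)   (eliminate →)
= ¬(¬(¬Q ∨ ¬R) ∨ R) ∨ ¬¬¬Q ∨ ¬P   (eliminate →)
= (¬¬(¬Q ∨ ¬R) ∧ ¬R) ∨ ¬¬¬Q ∨ ¬P   (De Morgan)
= ((¬Q ∨ ¬R) ∧ ¬R) ∨ ¬¬¬Q ∨ ¬P   (double negation)
= ((¬Q ∨ ¬R) ∧ ¬R) ∨ ¬Q ∨ ¬P   (double negation)
= (¬Q ∧ ¬R) ∨ (¬R ∧ ¬R) ∨ ¬Q ∨ ¬P   (distribute ∧ over ∨)
= ¬R ∨ ¬Q ∨ ¬P   (simplify)

¬R ∨ ¬Q ∨ ¬P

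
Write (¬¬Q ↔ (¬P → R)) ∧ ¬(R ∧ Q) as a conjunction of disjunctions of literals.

(¬Q ∨ P ∨ R) ∧ (¬P ∨ Q) ∧ (¬R ∨ Q) ∧ (¬R ∨ ¬Q)

(¬¬Q ↔ (¬P → R)) ∧ ¬(R ∧ Q)
⇔ (¬¬Q → (¬P → R)) ∧ ((¬P → R) → ¬¬Q) ∧ ¬(R ∧ Q)   [eliminate ↔]
⇔ (¬¬¬Q ∨ (¬P → R)) ∧ ((¬P → R) → ¬¬Q) ∧ ¬(R ∧ Q)   [eliminate →]
⇔ (¬¬¬Q ∨ ¬¬P ∨ R) ∧ ((¬P → R) → ¬¬Q) ∧ ¬(R ∧ Q)   [eliminate →]
⇔ (¬¬¬Q ∨ ¬¬P ∨ R) ∧ (¬(¬P → R) ∨ ¬¬Q) ∧ ¬(R ∧ Q)   [eliminate →]
⇔ (¬¬¬Q ∨ ¬¬P ∨ R) ∧ (¬(¬¬P ∨ R) ∨ ¬¬Q) ∧ ¬(R ∧ Q)   [eliminate →]
⇔ (¬Q ∨ ¬¬P ∨ R) ∧ (¬(¬¬P ∨ R) ∨ ¬¬Q) ∧ ¬(R ∧ Q)   [double negation]
⇔ (¬Q ∨ P ∨ R) ∧ (¬(¬¬P ∨ R) ∨ ¬¬Q) ∧ ¬(R ∧ Q)   [double negation]
⇔ (¬Q ∨ P ∨ R) ∧ ((¬¬¬P ∧ ¬R) ∨ ¬¬Q) ∧ ¬(R ∧ Q)   [De Morgan]
⇔ (¬Q ∨ P ∨ R) ∧ ((¬P ∧ ¬R) ∨ ¬¬Q) ∧ ¬(R ∧ Q)   [double negation]
⇔ (¬Q ∨ P ∨ R) ∧ ((¬P ∧ ¬R) ∨ Q) ∧ ¬(R ∧ Q)   [double negation]
⇔ (¬Q ∨ P ∨ R) ∧ ((¬P ∧ ¬R) ∨ Q) ∧ (¬R ∨ ¬Q)   [De Morgan]
⇔ (¬Q ∨ P ∨ R) ∧ (¬P ∨ Q) ∧ (¬R ∨ Q) ∧ (¬R ∨ ¬Q)   [distribute ∨ over ∧]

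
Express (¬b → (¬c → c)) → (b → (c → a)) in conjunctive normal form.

(¬b → (¬c → c)) → (b → (c → a))
≡ ¬(¬b → (¬c → c)) ∨ (b → (c → a))   (eliminate →)
≡ ¬(¬¬b ∨ (¬c → c)) ∨ (b → (c → a))   (eliminate →)
≡ ¬(¬¬b ∨ ¬¬c ∨ c) ∨ (b → (c → a))   (eliminate →)
≡ ¬(¬¬b ∨ ¬¬c ∨ c) ∨ ¬b ∨ (c → a)   (eliminate →)
≡ ¬(¬¬b ∨ ¬¬c ∨ c) ∨ ¬b ∨ ¬c ∨ a   (eliminate →)
≡ ¬¬¬b ∧ ¬¬¬c ∧ ¬c ∨ ¬b ∨ ¬c ∨ a   (De Morgan)
≡ ¬b ∧ ¬¬¬c ∧ ¬c ∨ ¬b ∨ ¬c ∨ a   (double negation)
≡ ¬b ∧ ¬c ∧ ¬c ∨ ¬b ∨ ¬c ∨ a   (double negation)
≡ (¬b ∨ ¬b ∨ ¬c ∨ a) ∧ (¬c ∨ ¬b ∨ ¬c ∨ a) ∧ (¬c ∨ ¬b ∨ ¬c ∨ a)   (distribute ∨ over ∧)
≡ ¬b ∨ ¬c ∨ a   (simplify)

¬b ∨ ¬c ∨ a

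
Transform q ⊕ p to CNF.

q ⊕ p
⇔ (q ∨ p) ∧ ¬(q ∧ p)   [expand ⊕]
⇔ (q ∨ p) ∧ (¬q ∨ ¬p)   [De Morgan]

(q ∨ p) ∧ (¬q ∨ ¬p)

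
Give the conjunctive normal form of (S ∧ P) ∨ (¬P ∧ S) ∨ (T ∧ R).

(S ∨ T) ∧ (S ∨ R)

(S ∧ P) ∨ (¬P ∧ S) ∨ (T ∧ R)
= (S ∨ ¬P ∨ T) ∧ (S ∨ ¬P ∨ R) ∧ (S ∨ S ∨ T) ∧ (S ∨ S ∨ R) ∧ (P ∨ ¬P ∨ T) ∧ (P ∨ ¬P ∨ R) ∧ (P ∨ S ∨ T) ∧ (P ∨ S ∨ R)   — distribute ∨ over ∧
= (S ∨ T) ∧ (S ∨ R)   — simplify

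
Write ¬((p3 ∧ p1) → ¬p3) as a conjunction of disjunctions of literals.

p3 ∧ p1

¬((p3 ∧ p1) → ¬p3)
≡ ¬(¬(p3 ∧ p1) ∨ ¬p3)   [eliminate →]
≡ ¬¬(p3 ∧ p1) ∧ ¬¬p3   [De Morgan]
≡ p3 ∧ p1 ∧ ¬¬p3   [double negation]
≡ p3 ∧ p1 ∧ p3   [double negation]
≡ p3 ∧ p1   [simplify]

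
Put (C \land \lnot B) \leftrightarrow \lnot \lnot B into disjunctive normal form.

(C \land \lnot B) \leftrightarrow \lnot \lnot B
⇔ ((C \land \lnot B) \to \lnot \lnot B) \land (\lnot \lnot B \to (C \land \lnot B))   [eliminate \leftrightarrow]
⇔ (\lnot (C \land \lnot B) \lor \lnot \lnot B) \land (\lnot \lnot B \to (C \land \lnot B))   [eliminate \to]
⇔ (\lnot (C \land \lnot B) \lor \lnot \lnot B) \land (\lnot \lnot \lnot B \lor (C \land \lnot B))   [eliminate \to]
⇔ (\lnot C \lor \lnot \lnot B \lor \lnot \lnot B) \land (\lnot \lnot \lnot B \lor (C \land \lnot B))   [De Morgan]
⇔ (\lnot C \lor B \lor \lnot \lnot B) \land (\lnot \lnot \lnot B \lor (C \land \lnot B))   [double negation]
⇔ (\lnot C \lor B \lor B) \land (\lnot \lnot \lnot B \lor (C \land \lnot B))   [double negation]
⇔ (\lnot C \lor B \lor B) \land (\lnot B \lor (C \land \lnot B))   [double negation]
⇔ (\lnot C \land \lnot B) \lor (\lnot C \land C \land \lnot B) \lor (B \land \lnot B) \lor (B \land C \land \lnot B) \lor (B \land \lnot B) \lor (B \land C \land \lnot B)   [distribute \land over \lor]
⇔ \lnot C \land \lnot B   [simplify]

\lnot C \land \lnot B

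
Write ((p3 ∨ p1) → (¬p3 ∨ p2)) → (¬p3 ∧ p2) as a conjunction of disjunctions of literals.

((p3 ∨ p1) → (¬p3 ∨ p2)) → (¬p3 ∧ p2)
≡ ¬((p3 ∨ p1) → (¬p3 ∨ p2)) ∨ (¬p3 ∧ p2)   — eliminate →
≡ ¬(¬(p3 ∨ p1) ∨ ¬p3 ∨ p2) ∨ (¬p3 ∧ p2)   — eliminate →
≡ (¬¬(p3 ∨ p1) ∧ ¬¬p3 ∧ ¬p2) ∨ (¬p3 ∧ p2)   — De Morgan
≡ ((p3 ∨ p1) ∧ ¬¬p3 ∧ ¬p2) ∨ (¬p3 ∧ p2)   — double negation
≡ ((p3 ∨ p1) ∧ p3 ∧ ¬p2) ∨ (¬p3 ∧ p2)   — double negation
≡ (p3 ∨ p1 ∨ ¬p3) ∧ (p3 ∨ p1 ∨ p2) ∧ (p3 ∨ ¬p3) ∧ (p3 ∨ p2) ∧ (¬p2 ∨ ¬p3) ∧ (¬p2 ∨ p2)   — distribute ∨ over ∧
≡ (p3 ∨ p2) ∧ (¬p2 ∨ ¬p3)   — simplify

(p3 ∨ p2) ∧ (¬p2 ∨ ¬p3)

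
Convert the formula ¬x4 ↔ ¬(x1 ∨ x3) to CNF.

¬x4 ↔ ¬(x1 ∨ x3)
⇔ (¬x4 → ¬(x1 ∨ x3)) ∧ (¬(x1 ∨ x3) → ¬x4)   (eliminate ↔)
⇔ (¬¬x4 ∨ ¬(x1 ∨ x3)) ∧ (¬(x1 ∨ x3) → ¬x4)   (eliminate →)
⇔ (¬¬x4 ∨ ¬(x1 ∨ x3)) ∧ (¬¬(x1 ∨ x3) ∨ ¬x4)   (eliminate →)
⇔ (x4 ∨ ¬(x1 ∨ x3)) ∧ (¬¬(x1 ∨ x3) ∨ ¬x4)   (double negation)
⇔ (x4 ∨ (¬x1 ∧ ¬x3)) ∧ (¬¬(x1 ∨ x3) ∨ ¬x4)   (De Morgan)
⇔ (x4 ∨ (¬x1 ∧ ¬x3)) ∧ (x1 ∨ x3 ∨ ¬x4)   (double negation)
⇔ (x4 ∨ ¬x1) ∧ (x4 ∨ ¬x3) ∧ (x1 ∨ x3 ∨ ¬x4)   (distribute ∨ over ∧)

(x4 ∨ ¬x1) ∧ (x4 ∨ ¬x3) ∧ (x1 ∨ x3 ∨ ¬x4)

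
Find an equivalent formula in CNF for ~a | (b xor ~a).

~a | (b xor ~a)
⇔ ~a | ((b | ~a) & ~(b & ~a))   (expand xor)
⇔ ~a | ((b | ~a) & (~b | ~~a))   (De Morgan)
⇔ ~a | ((b | ~a) & (~b | a))   (double negation)
⇔ (~a | b | ~a) & (~a | ~b | a)   (distribute | over &)
⇔ ~a | b   (simplify)

~a | b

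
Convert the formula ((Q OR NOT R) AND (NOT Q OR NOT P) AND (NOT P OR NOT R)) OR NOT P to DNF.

((Q OR NOT R) AND (NOT Q OR NOT P) AND (NOT P OR NOT R)) OR NOT P
⇔ (Q AND NOT Q AND NOT P) OR (Q AND NOT Q AND NOT R) OR (Q AND NOT P AND NOT P) OR (Q AND NOT P AND NOT R) OR (NOT R AND NOT Q AND NOT P) OR (NOT R AND NOT Q AND NOT R) OR (NOT R AND NOT P AND NOT P) OR (NOT R AND NOT P AND NOT R) OR NOT P   (distribute AND over OR)
⇔ (NOT R AND NOT Q) OR NOT P   (simplify)

(NOT R AND NOT Q) OR NOT P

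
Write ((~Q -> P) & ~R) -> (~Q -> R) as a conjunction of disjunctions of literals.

((~Q -> P) & ~R) -> (~Q -> R)
≡ ~((~Q -> P) & ~R) | (~Q -> R)   [eliminate ->]
≡ ~((~~Q | P) & ~R) | (~Q -> R)   [eliminate ->]
≡ ~((~~Q | P) & ~R) | ~~Q | R   [eliminate ->]
≡ ~(~~Q | P) | ~~R | ~~Q | R   [De Morgan]
≡ (~~~Q & ~P) | ~~R | ~~Q | R   [De Morgan]
≡ (~Q & ~P) | ~~R | ~~Q | R   [double negation]
≡ (~Q & ~P) | R | ~~Q | R   [double negation]
≡ (~Q & ~P) | R | Q | R   [double negation]
≡ (~Q | R | Q | R) & (~P | R | Q | R)   [distribute | over &]
≡ ~P | R | Q   [simplify]

~P | R | Q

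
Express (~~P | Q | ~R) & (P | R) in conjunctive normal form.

(P | Q | ~R) & (P | R)

(~~P | Q | ~R) & (P | R)
≡ (P | Q | ~R) & (P | R)   — double negation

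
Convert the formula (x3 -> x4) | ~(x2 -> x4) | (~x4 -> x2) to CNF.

~x3 | x4 | x2

(x3 -> x4) | ~(x2 -> x4) | (~x4 -> x2)
≡ ~x3 | x4 | ~(x2 -> x4) | (~x4 -> x2)
≡ ~x3 | x4 | ~(~x2 | x4) | (~x4 -> x2)
≡ ~x3 | x4 | ~(~x2 | x4) | ~~x4 | x2
≡ ~x3 | x4 | (~~x2 & ~x4) | ~~x4 | x2
≡ ~x3 | x4 | (x2 & ~x4) | ~~x4 | x2
≡ ~x3 | x4 | (x2 & ~x4) | x4 | x2
≡ (~x3 | x4 | x2 | x4 | x2) & (~x3 | x4 | ~x4 | x4 | x2)
≡ ~x3 | x4 | x2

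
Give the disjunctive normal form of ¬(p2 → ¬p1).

p2 ∧ p1

¬(p2 → ¬p1)
≡ ¬(¬p2 ∨ ¬p1)   — eliminate →
≡ ¬¬p2 ∧ ¬¬p1   — De Morgan
≡ p2 ∧ ¬¬p1   — double negation
≡ p2 ∧ p1   — double negation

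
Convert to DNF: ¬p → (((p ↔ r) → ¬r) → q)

¬p → (((p ↔ r) → ¬r) → q)
≡ ¬¬p ∨ (((p ↔ r) → ¬r) → q)
≡ ¬¬p ∨ ¬((p ↔ r) → ¬r) ∨ q
≡ ¬¬p ∨ ¬(¬(p ↔ r) ∨ ¬r) ∨ q
≡ ¬¬p ∨ ¬(¬((p → r) ∧ (r → p)) ∨ ¬r) ∨ q
≡ ¬¬p ∨ ¬(¬((¬p ∨ r) ∧ (r → p)) ∨ ¬r) ∨ q
≡ ¬¬p ∨ ¬(¬((¬p ∨ r) ∧ (¬r ∨ p)) ∨ ¬r) ∨ q
≡ p ∨ ¬(¬((¬p ∨ r) ∧ (¬r ∨ p)) ∨ ¬r) ∨ q
≡ p ∨ (¬¬((¬p ∨ r) ∧ (¬r ∨ p)) ∧ ¬¬r) ∨ q
≡ p ∨ ((¬p ∨ r) ∧ (¬r ∨ p) ∧ ¬¬r) ∨ q
≡ p ∨ ((¬p ∨ r) ∧ (¬r ∨ p) ∧ r) ∨ q
≡ p ∨ (¬p ∧ ¬r ∧ r) ∨ (¬p ∧ p ∧ r) ∨ (r ∧ ¬r ∧ r) ∨ (r ∧ p ∧ r) ∨ q
≡ p ∨ q

p ∨ q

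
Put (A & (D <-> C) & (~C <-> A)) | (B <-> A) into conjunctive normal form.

(A & (D <-> C) & (~C <-> A)) | (B <-> A)
≡ (A & (D -> C) & (C -> D) & (~C <-> A)) | (B <-> A)   [eliminate <->]
≡ (A & (~D | C) & (C -> D) & (~C <-> A)) | (B <-> A)   [eliminate ->]
≡ (A & (~D | C) & (~C | D) & (~C <-> A)) | (B <-> A)   [eliminate ->]
≡ (A & (~D | C) & (~C | D) & (~C -> A) & (A -> ~C)) | (B <-> A)   [eliminate <->]
≡ (A & (~D | C) & (~C | D) & (~~C | A) & (A -> ~C)) | (B <-> A)   [eliminate ->]
≡ (A & (~D | C) & (~C | D) & (~~C | A) & (~A | ~C)) | (B <-> A)   [eliminate ->]
≡ (A & (~D | C) & (~C | D) & (~~C | A) & (~A | ~C)) | ((B -> A) & (A -> B))   [eliminate <->]
≡ (A & (~D | C) & (~C | D) & (~~C | A) & (~A | ~C)) | ((~B | A) & (A -> B))   [eliminate ->]
≡ (A & (~D | C) & (~C | D) & (~~C | A) & (~A | ~C)) | ((~B | A) & (~A | B))   [eliminate ->]
≡ (A & (~D | C) & (~C | D) & (C | A) & (~A | ~C)) | ((~B | A) & (~A | B))   [double negation]
≡ (A | ~B | A) & (A | ~A | B) & (~D | C | ~B | A) & (~D | C | ~A | B) & (~C | D | ~B | A) & (~C | D | ~A | B) & (C | A | ~B | A) & (C | A | ~A | B) & (~A | ~C | ~B | A) & (~A | ~C | ~A | B)   [distribute | over &]
≡ (A | ~B) & (~D | C | ~A | B) & (~A | ~C | B)   [simplify]

(A | ~B) & (~D | C | ~A | B) & (~A | ~C | B)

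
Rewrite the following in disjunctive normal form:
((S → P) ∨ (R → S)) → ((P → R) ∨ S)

((S → P) ∨ (R → S)) → ((P → R) ∨ S)
≡ ¬((S → P) ∨ (R → S)) ∨ (P → R) ∨ S   [eliminate →]
≡ ¬(¬S ∨ P ∨ (R → S)) ∨ (P → R) ∨ S   [eliminate →]
≡ ¬(¬S ∨ P ∨ ¬R ∨ S) ∨ (P → R) ∨ S   [eliminate →]
≡ ¬(¬S ∨ P ∨ ¬R ∨ S) ∨ ¬P ∨ R ∨ S   [eliminate →]
≡ (¬¬S ∧ ¬P ∧ ¬¬R ∧ ¬S) ∨ ¬P ∨ R ∨ S   [De Morgan]
≡ (S ∧ ¬P ∧ ¬¬R ∧ ¬S) ∨ ¬P ∨ R ∨ S   [double negation]
≡ (S ∧ ¬P ∧ R ∧ ¬S) ∨ ¬P ∨ R ∨ S   [double negation]
≡ ¬P ∨ R ∨ S   [simplify]

¬P ∨ R ∨ S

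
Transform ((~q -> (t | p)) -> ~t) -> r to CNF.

t | r

((~q -> (t | p)) -> ~t) -> r
= ~((~q -> (t | p)) -> ~t) | r   (eliminate ->)
= ~(~(~q -> (t | p)) | ~t) | r   (eliminate ->)
= ~(~(~~q | t | p) | ~t) | r   (eliminate ->)
= (~~(~~q | t | p) & ~~t) | r   (De Morgan)
= ((~~q | t | p) & ~~t) | r   (double negation)
= ((q | t | p) & ~~t) | r   (double negation)
= ((q | t | p) & t) | r   (double negation)
= (q | t | p | r) & (t | r)   (distribute | over &)
= t | r   (simplify)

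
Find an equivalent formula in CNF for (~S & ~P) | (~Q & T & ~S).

(~S & ~P) | (~Q & T & ~S)
⇔ (~S | ~Q) & (~S | T) & (~S | ~S) & (~P | ~Q) & (~P | T) & (~P | ~S)   [distribute | over &]
⇔ ~S & (~P | ~Q) & (~P | T)   [simplify]

~S & (~P | ~Q) & (~P | T)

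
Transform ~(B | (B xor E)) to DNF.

~(B | (B xor E))
≡ ~(B | (B & ~E) | (~B & E))   [expand xor]
≡ ~B & ~(B & ~E) & ~(~B & E)   [De Morgan]
≡ ~B & (~B | ~~E) & ~(~B & E)   [De Morgan]
≡ ~B & (~B | E) & ~(~B & E)   [double negation]
≡ ~B & (~B | E) & (~~B | ~E)   [De Morgan]
≡ ~B & (~B | E) & (B | ~E)   [double negation]
≡ (~B & ~B & B) | (~B & ~B & ~E) | (~B & E & B) | (~B & E & ~E)   [distribute & over |]
≡ ~B & ~E   [simplify]

~B & ~E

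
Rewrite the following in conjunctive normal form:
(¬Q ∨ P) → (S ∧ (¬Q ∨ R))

(Q ∨ S) ∧ (¬P ∨ S) ∧ (¬P ∨ ¬Q ∨ R)

(¬Q ∨ P) → (S ∧ (¬Q ∨ R))
≡ ¬(¬Q ∨ P) ∨ (S ∧ (¬Q ∨ R))   [eliminate →]
≡ (¬¬Q ∧ ¬P) ∨ (S ∧ (¬Q ∨ R))   [De Morgan]
≡ (Q ∧ ¬P) ∨ (S ∧ (¬Q ∨ R))   [double negation]
≡ (Q ∨ S) ∧ (Q ∨ ¬Q ∨ R) ∧ (¬P ∨ S) ∧ (¬P ∨ ¬Q ∨ R)   [distribute ∨ over ∧]
≡ (Q ∨ S) ∧ (¬P ∨ S) ∧ (¬P ∨ ¬Q ∨ R)   [simplify]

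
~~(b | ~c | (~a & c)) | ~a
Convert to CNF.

~~(b | ~c | (~a & c)) | ~a
⇔ b | ~c | (~a & c) | ~a   [double negation]
⇔ (b | ~c | ~a | ~a) & (b | ~c | c | ~a)   [distribute | over &]
⇔ b | ~c | ~a   [simplify]

b | ~c | ~a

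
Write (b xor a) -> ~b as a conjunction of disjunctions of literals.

~b | a

(b xor a) -> ~b
≡ ~(b xor a) | ~b
≡ ~((b | a) & ~(b & a)) | ~b
≡ ~(b | a) | ~~(b & a) | ~b
≡ (~b & ~a) | ~~(b & a) | ~b
≡ (~b & ~a) | (b & a) | ~b
≡ (~b | b | ~b) & (~b | a | ~b) & (~a | b | ~b) & (~a | a | ~b)
≡ ~b | a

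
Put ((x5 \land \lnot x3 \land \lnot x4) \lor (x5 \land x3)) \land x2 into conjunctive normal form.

x5 \land (\lnot x4 \lor x3) \land x2

((x5 \land \lnot x3 \land \lnot x4) \lor (x5 \land x3)) \land x2
⇔ (x5 \lor x5) \land (x5 \lor x3) \land (\lnot x3 \lor x5) \land (\lnot x3 \lor x3) \land (\lnot x4 \lor x5) \land (\lnot x4 \lor x3) \land x2   [distribute \lor over \land]
⇔ x5 \land (\lnot x4 \lor x3) \land x2   [simplify]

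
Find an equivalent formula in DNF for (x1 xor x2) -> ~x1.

(x1 xor x2) -> ~x1
≡ ~(x1 xor x2) | ~x1
≡ ~((x1 & ~x2) | (~x1 & x2)) | ~x1
≡ (~(x1 & ~x2) & ~(~x1 & x2)) | ~x1
≡ ((~x1 | ~~x2) & ~(~x1 & x2)) | ~x1
≡ ((~x1 | x2) & ~(~x1 & x2)) | ~x1
≡ ((~x1 | x2) & (~~x1 | ~x2)) | ~x1
≡ ((~x1 | x2) & (x1 | ~x2)) | ~x1
≡ (~x1 & x1) | (~x1 & ~x2) | (x2 & x1) | (x2 & ~x2) | ~x1
≡ (x2 & x1) | ~x1

(x2 & x1) | ~x1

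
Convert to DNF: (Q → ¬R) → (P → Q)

¬P ∨ Q

(Q → ¬R) → (P → Q)
= ¬(Q → ¬R) ∨ (P → Q)   [eliminate →]
= ¬(¬Q ∨ ¬R) ∨ (P → Q)   [eliminate →]
= ¬(¬Q ∨ ¬R) ∨ ¬P ∨ Q   [eliminate →]
= (¬¬Q ∧ ¬¬R) ∨ ¬P ∨ Q   [De Morgan]
= (Q ∧ ¬¬R) ∨ ¬P ∨ Q   [double negation]
= (Q ∧ R) ∨ ¬P ∨ Q   [double negation]
= ¬P ∨ Q   [simplify]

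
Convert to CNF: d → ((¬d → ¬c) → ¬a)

¬d ∨ ¬a

d → ((¬d → ¬c) → ¬a)
≡ ¬d ∨ ((¬d → ¬c) → ¬a)   [eliminate →]
≡ ¬d ∨ ¬(¬d → ¬c) ∨ ¬a   [eliminate →]
≡ ¬d ∨ ¬(¬¬d ∨ ¬c) ∨ ¬a   [eliminate →]
≡ ¬d ∨ ¬¬¬d ∧ ¬¬c ∨ ¬a   [De Morgan]
≡ ¬d ∨ ¬d ∧ ¬¬c ∨ ¬a   [double negation]
≡ ¬d ∨ ¬d ∧ c ∨ ¬a   [double negation]
≡ (¬d ∨ ¬d ∨ ¬a) ∧ (¬d ∨ c ∨ ¬a)   [distribute ∨ over ∧]
≡ ¬d ∨ ¬a   [simplify]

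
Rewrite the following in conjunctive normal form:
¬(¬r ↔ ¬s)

(¬r ∨ ¬s) ∧ (s ∨ r)

¬(¬r ↔ ¬s)
= ¬((¬r → ¬s) ∧ (¬s → ¬r))   [eliminate ↔]
= ¬((¬¬r ∨ ¬s) ∧ (¬s → ¬r))   [eliminate →]
= ¬((¬¬r ∨ ¬s) ∧ (¬¬s ∨ ¬r))   [eliminate →]
= ¬(¬¬r ∨ ¬s) ∨ ¬(¬¬s ∨ ¬r)   [De Morgan]
= (¬¬¬r ∧ ¬¬s) ∨ ¬(¬¬s ∨ ¬r)   [De Morgan]
= (¬r ∧ ¬¬s) ∨ ¬(¬¬s ∨ ¬r)   [double negation]
= (¬r ∧ s) ∨ ¬(¬¬s ∨ ¬r)   [double negation]
= (¬r ∧ s) ∨ (¬¬¬s ∧ ¬¬r)   [De Morgan]
= (¬r ∧ s) ∨ (¬s ∧ ¬¬r)   [double negation]
= (¬r ∧ s) ∨ (¬s ∧ r)   [double negation]
= (¬r ∨ ¬s) ∧ (¬r ∨ r) ∧ (s ∨ ¬s) ∧ (s ∨ r)   [distribute ∨ over ∧]
= (¬r ∨ ¬s) ∧ (s ∨ r)   [simplify]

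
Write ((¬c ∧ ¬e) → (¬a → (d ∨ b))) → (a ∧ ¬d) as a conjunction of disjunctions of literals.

(¬c ∨ a) ∧ (¬e ∨ a) ∧ ¬d ∧ (¬b ∨ a)

((¬c ∧ ¬e) → (¬a → (d ∨ b))) → (a ∧ ¬d)
= ¬((¬c ∧ ¬e) → (¬a → (d ∨ b))) ∨ (a ∧ ¬d)   [eliminate →]
= ¬(¬(¬c ∧ ¬e) ∨ (¬a → (d ∨ b))) ∨ (a ∧ ¬d)   [eliminate →]
= ¬(¬(¬c ∧ ¬e) ∨ ¬¬a ∨ d ∨ b) ∨ (a ∧ ¬d)   [eliminate →]
= (¬¬(¬c ∧ ¬e) ∧ ¬¬¬a ∧ ¬d ∧ ¬b) ∨ (a ∧ ¬d)   [De Morgan]
= (¬c ∧ ¬e ∧ ¬¬¬a ∧ ¬d ∧ ¬b) ∨ (a ∧ ¬d)   [double negation]
= (¬c ∧ ¬e ∧ ¬a ∧ ¬d ∧ ¬b) ∨ (a ∧ ¬d)   [double negation]
= (¬c ∨ a) ∧ (¬c ∨ ¬d) ∧ (¬e ∨ a) ∧ (¬e ∨ ¬d) ∧ (¬a ∨ a) ∧ (¬a ∨ ¬d) ∧ (¬d ∨ a) ∧ (¬d ∨ ¬d) ∧ (¬b ∨ a) ∧ (¬b ∨ ¬d)   [distribute ∨ over ∧]
= (¬c ∨ a) ∧ (¬e ∨ a) ∧ ¬d ∧ (¬b ∨ a)   [simplify]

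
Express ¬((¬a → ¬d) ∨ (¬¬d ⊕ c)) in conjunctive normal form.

¬a ∧ d ∧ (¬d ∨ c)

¬((¬a → ¬d) ∨ (¬¬d ⊕ c))
= ¬(¬¬a ∨ ¬d ∨ (¬¬d ⊕ c))   (eliminate →)
= ¬(¬¬a ∨ ¬d ∨ ((¬¬d ∨ c) ∧ ¬(¬¬d ∧ c)))   (expand ⊕)
= ¬¬¬a ∧ ¬¬d ∧ ¬((¬¬d ∨ c) ∧ ¬(¬¬d ∧ c))   (De Morgan)
= ¬a ∧ ¬¬d ∧ ¬((¬¬d ∨ c) ∧ ¬(¬¬d ∧ c))   (double negation)
= ¬a ∧ d ∧ ¬((¬¬d ∨ c) ∧ ¬(¬¬d ∧ c))   (double negation)
= ¬a ∧ d ∧ (¬(¬¬d ∨ c) ∨ ¬¬(¬¬d ∧ c))   (De Morgan)
= ¬a ∧ d ∧ ((¬¬¬d ∧ ¬c) ∨ ¬¬(¬¬d ∧ c))   (De Morgan)
= ¬a ∧ d ∧ ((¬d ∧ ¬c) ∨ ¬¬(¬¬d ∧ c))   (double negation)
= ¬a ∧ d ∧ ((¬d ∧ ¬c) ∨ (¬¬d ∧ c))   (double negation)
= ¬a ∧ d ∧ ((¬d ∧ ¬c) ∨ (d ∧ c))   (double negation)
= ¬a ∧ d ∧ (¬d ∨ d) ∧ (¬d ∨ c) ∧ (¬c ∨ d) ∧ (¬c ∨ c)   (distribute ∨ over ∧)
= ¬a ∧ d ∧ (¬d ∨ c)   (simplify)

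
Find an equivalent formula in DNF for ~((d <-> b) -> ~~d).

~d & ~b

~((d <-> b) -> ~~d)
= ~(~(d <-> b) | ~~d)
= ~(~((d -> b) & (b -> d)) | ~~d)
= ~(~((~d | b) & (b -> d)) | ~~d)
= ~(~((~d | b) & (~b | d)) | ~~d)
= ~~((~d | b) & (~b | d)) & ~~~d
= (~d | b) & (~b | d) & ~~~d
= (~d | b) & (~b | d) & ~d
= (~d & ~b & ~d) | (~d & d & ~d) | (b & ~b & ~d) | (b & d & ~d)
= ~d & ~b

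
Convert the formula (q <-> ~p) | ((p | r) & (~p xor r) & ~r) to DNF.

(~q & p) | (~p & q)

(q <-> ~p) | ((p | r) & (~p xor r) & ~r)
⇔ ((q -> ~p) & (~p -> q)) | ((p | r) & (~p xor r) & ~r)   [eliminate <->]
⇔ ((~q | ~p) & (~p -> q)) | ((p | r) & (~p xor r) & ~r)   [eliminate ->]
⇔ ((~q | ~p) & (~~p | q)) | ((p | r) & (~p xor r) & ~r)   [eliminate ->]
⇔ ((~q | ~p) & (~~p | q)) | ((p | r) & ((~p & ~r) | (~~p & r)) & ~r)   [expand xor]
⇔ ((~q | ~p) & (p | q)) | ((p | r) & ((~p & ~r) | (~~p & r)) & ~r)   [double negation]
⇔ ((~q | ~p) & (p | q)) | ((p | r) & ((~p & ~r) | (p & r)) & ~r)   [double negation]
⇔ (~q & p) | (~q & q) | (~p & p) | (~p & q) | (p & ~p & ~r & ~r) | (p & p & r & ~r) | (r & ~p & ~r & ~r) | (r & p & r & ~r)   [distribute & over |]
⇔ (~q & p) | (~p & q)   [simplify]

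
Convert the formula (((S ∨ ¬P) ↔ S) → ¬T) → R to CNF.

(P ∨ S ∨ R) ∧ (T ∨ R)

(((S ∨ ¬P) ↔ S) → ¬T) → R
≡ ¬(((S ∨ ¬P) ↔ S) → ¬T) ∨ R   — eliminate →
≡ ¬(¬((S ∨ ¬P) ↔ S) ∨ ¬T) ∨ R   — eliminate →
≡ ¬(¬(((S ∨ ¬P) → S) ∧ (S → (S ∨ ¬P))) ∨ ¬T) ∨ R   — eliminate ↔
≡ ¬(¬((¬(S ∨ ¬P) ∨ S) ∧ (S → (S ∨ ¬P))) ∨ ¬T) ∨ R   — eliminate →
≡ ¬(¬((¬(S ∨ ¬P) ∨ S) ∧ (¬S ∨ S ∨ ¬P)) ∨ ¬T) ∨ R   — eliminate →
≡ (¬¬((¬(S ∨ ¬P) ∨ S) ∧ (¬S ∨ S ∨ ¬P)) ∧ ¬¬T) ∨ R   — De Morgan
≡ ((¬(S ∨ ¬P) ∨ S) ∧ (¬S ∨ S ∨ ¬P) ∧ ¬¬T) ∨ R   — double negation
≡ (((¬S ∧ ¬¬P) ∨ S) ∧ (¬S ∨ S ∨ ¬P) ∧ ¬¬T) ∨ R   — De Morgan
≡ (((¬S ∧ P) ∨ S) ∧ (¬S ∨ S ∨ ¬P) ∧ ¬¬T) ∨ R   — double negation
≡ (((¬S ∧ P) ∨ S) ∧ (¬S ∨ S ∨ ¬P) ∧ T) ∨ R   — double negation
≡ (¬S ∨ S ∨ R) ∧ (P ∨ S ∨ R) ∧ (¬S ∨ S ∨ ¬P ∨ R) ∧ (T ∨ R)   — distribute ∨ over ∧
≡ (P ∨ S ∨ R) ∧ (T ∨ R)   — simplify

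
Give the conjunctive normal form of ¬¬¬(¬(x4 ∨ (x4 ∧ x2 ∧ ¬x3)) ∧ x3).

x4 ∨ ¬x3

¬¬¬(¬(x4 ∨ (x4 ∧ x2 ∧ ¬x3)) ∧ x3)
≡ ¬(¬(x4 ∨ (x4 ∧ x2 ∧ ¬x3)) ∧ x3)
≡ ¬¬(x4 ∨ (x4 ∧ x2 ∧ ¬x3)) ∨ ¬x3
≡ x4 ∨ (x4 ∧ x2 ∧ ¬x3) ∨ ¬x3
≡ (x4 ∨ x4 ∨ ¬x3) ∧ (x4 ∨ x2 ∨ ¬x3) ∧ (x4 ∨ ¬x3 ∨ ¬x3)
≡ x4 ∨ ¬x3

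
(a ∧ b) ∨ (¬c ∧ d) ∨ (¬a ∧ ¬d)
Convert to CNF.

(a ∧ b) ∨ (¬c ∧ d) ∨ (¬a ∧ ¬d)
= (a ∨ ¬c ∨ ¬a) ∧ (a ∨ ¬c ∨ ¬d) ∧ (a ∨ d ∨ ¬a) ∧ (a ∨ d ∨ ¬d) ∧ (b ∨ ¬c ∨ ¬a) ∧ (b ∨ ¬c ∨ ¬d) ∧ (b ∨ d ∨ ¬a) ∧ (b ∨ d ∨ ¬d)   [distribute ∨ over ∧]
= (a ∨ ¬c ∨ ¬d) ∧ (b ∨ ¬c ∨ ¬a) ∧ (b ∨ ¬c ∨ ¬d) ∧ (b ∨ d ∨ ¬a)   [simplify]

(a ∨ ¬c ∨ ¬d) ∧ (b ∨ ¬c ∨ ¬a) ∧ (b ∨ ¬c ∨ ¬d) ∧ (b ∨ d ∨ ¬a)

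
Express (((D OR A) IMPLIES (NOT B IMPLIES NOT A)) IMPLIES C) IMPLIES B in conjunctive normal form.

(NOT A OR B) AND (NOT C OR B)

(((D OR A) IMPLIES (NOT B IMPLIES NOT A)) IMPLIES C) IMPLIES B
⇔ NOT (((D OR A) IMPLIES (NOT B IMPLIES NOT A)) IMPLIES C) OR B   (eliminate IMPLIES)
⇔ NOT (NOT ((D OR A) IMPLIES (NOT B IMPLIES NOT A)) OR C) OR B   (eliminate IMPLIES)
⇔ NOT (NOT (NOT (D OR A) OR (NOT B IMPLIES NOT A)) OR C) OR B   (eliminate IMPLIES)
⇔ NOT (NOT (NOT (D OR A) OR NOT NOT B OR NOT A) OR C) OR B   (eliminate IMPLIES)
⇔ (NOT NOT (NOT (D OR A) OR NOT NOT B OR NOT A) AND NOT C) OR B   (De Morgan)
⇔ ((NOT (D OR A) OR NOT NOT B OR NOT A) AND NOT C) OR B   (double negation)
⇔ (((NOT D AND NOT A) OR NOT NOT B OR NOT A) AND NOT C) OR B   (De Morgan)
⇔ (((NOT D AND NOT A) OR B OR NOT A) AND NOT C) OR B   (double negation)
⇔ (NOT D OR B OR NOT A OR B) AND (NOT A OR B OR NOT A OR B) AND (NOT C OR B)   (distribute OR over AND)
⇔ (NOT A OR B) AND (NOT C OR B)   (simplify)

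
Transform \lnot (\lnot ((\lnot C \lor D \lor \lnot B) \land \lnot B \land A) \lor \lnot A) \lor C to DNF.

(\lnot B \land A) \lor C

\lnot (\lnot ((\lnot C \lor D \lor \lnot B) \land \lnot B \land A) \lor \lnot A) \lor C
= (\lnot \lnot ((\lnot C \lor D \lor \lnot B) \land \lnot B \land A) \land \lnot \lnot A) \lor C   [De Morgan]
= ((\lnot C \lor D \lor \lnot B) \land \lnot B \land A \land \lnot \lnot A) \lor C   [double negation]
= ((\lnot C \lor D \lor \lnot B) \land \lnot B \land A \land A) \lor C   [double negation]
= (\lnot C \land \lnot B \land A \land A) \lor (D \land \lnot B \land A \land A) \lor (\lnot B \land \lnot B \land A \land A) \lor C   [distribute \land over \lor]
= (\lnot B \land A) \lor C   [simplify]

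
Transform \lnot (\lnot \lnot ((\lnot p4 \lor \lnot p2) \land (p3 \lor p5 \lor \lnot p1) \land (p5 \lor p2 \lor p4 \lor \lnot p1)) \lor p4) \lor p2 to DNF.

(\lnot p3 \land \lnot p5 \land p1 \land \lnot p4) \lor (\lnot p5 \land \lnot p2 \land \lnot p4 \land p1) \lor p2

\lnot (\lnot \lnot ((\lnot p4 \lor \lnot p2) \land (p3 \lor p5 \lor \lnot p1) \land (p5 \lor p2 \lor p4 \lor \lnot p1)) \lor p4) \lor p2
⇔ (\lnot \lnot \lnot ((\lnot p4 \lor \lnot p2) \land (p3 \lor p5 \lor \lnot p1) \land (p5 \lor p2 \lor p4 \lor \lnot p1)) \land \lnot p4) \lor p2   [De Morgan]
⇔ (\lnot ((\lnot p4 \lor \lnot p2) \land (p3 \lor p5 \lor \lnot p1) \land (p5 \lor p2 \lor p4 \lor \lnot p1)) \land \lnot p4) \lor p2   [double negation]
⇔ ((\lnot (\lnot p4 \lor \lnot p2) \lor \lnot (p3 \lor p5 \lor \lnot p1) \lor \lnot (p5 \lor p2 \lor p4 \lor \lnot p1)) \land \lnot p4) \lor p2   [De Morgan]
⇔ (((\lnot \lnot p4 \land \lnot \lnot p2) \lor \lnot (p3 \lor p5 \lor \lnot p1) \lor \lnot (p5 \lor p2 \lor p4 \lor \lnot p1)) \land \lnot p4) \lor p2   [De Morgan]
⇔ (((p4 \land \lnot \lnot p2) \lor \lnot (p3 \lor p5 \lor \lnot p1) \lor \lnot (p5 \lor p2 \lor p4 \lor \lnot p1)) \land \lnot p4) \lor p2   [double negation]
⇔ (((p4 \land p2) \lor \lnot (p3 \lor p5 \lor \lnot p1) \lor \lnot (p5 \lor p2 \lor p4 \lor \lnot p1)) \land \lnot p4) \lor p2   [double negation]
⇔ (((p4 \land p2) \lor (\lnot p3 \land \lnot p5 \land \lnot \lnot p1) \lor \lnot (p5 \lor p2 \lor p4 \lor \lnot p1)) \land \lnot p4) \lor p2   [De Morgan]
⇔ (((p4 \land p2) \lor (\lnot p3 \land \lnot p5 \land p1) \lor \lnot (p5 \lor p2 \lor p4 \lor \lnot p1)) \land \lnot p4) \lor p2   [double negation]
⇔ (((p4 \land p2) \lor (\lnot p3 \land \lnot p5 \land p1) \lor (\lnot p5 \land \lnot p2 \land \lnot p4 \land \lnot \lnot p1)) \land \lnot p4) \lor p2   [De Morgan]
⇔ (((p4 \land p2) \lor (\lnot p3 \land \lnot p5 \land p1) \lor (\lnot p5 \land \lnot p2 \land \lnot p4 \land p1)) \land \lnot p4) \lor p2   [double negation]
⇔ (p4 \land p2 \land \lnot p4) \lor (\lnot p3 \land \lnot p5 \land p1 \land \lnot p4) \lor (\lnot p5 \land \lnot p2 \land \lnot p4 \land p1 \land \lnot p4) \lor p2   [distribute \land over \lor]
⇔ (\lnot p3 \land \lnot p5 \land p1 \land \lnot p4) \lor (\lnot p5 \land \lnot p2 \land \lnot p4 \land p1) \lor p2   [simplify]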